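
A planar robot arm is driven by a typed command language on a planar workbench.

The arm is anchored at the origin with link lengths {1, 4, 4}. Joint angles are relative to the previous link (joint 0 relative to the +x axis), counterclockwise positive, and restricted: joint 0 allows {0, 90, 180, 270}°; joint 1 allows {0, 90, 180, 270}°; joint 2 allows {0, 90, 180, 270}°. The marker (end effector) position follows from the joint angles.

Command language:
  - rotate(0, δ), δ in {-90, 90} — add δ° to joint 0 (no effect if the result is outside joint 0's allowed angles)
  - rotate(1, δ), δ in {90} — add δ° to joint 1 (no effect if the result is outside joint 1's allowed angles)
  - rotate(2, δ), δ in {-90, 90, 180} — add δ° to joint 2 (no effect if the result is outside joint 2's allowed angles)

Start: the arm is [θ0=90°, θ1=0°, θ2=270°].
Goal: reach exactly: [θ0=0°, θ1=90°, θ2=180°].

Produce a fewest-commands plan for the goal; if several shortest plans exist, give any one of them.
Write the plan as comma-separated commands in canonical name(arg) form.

rotate(1, 90), rotate(2, -90), rotate(0, -90)

t0: [θ0=90°, θ1=0°, θ2=270°]
1. rotate(1, 90) → [θ0=90°, θ1=90°, θ2=270°]
2. rotate(2, -90) → [θ0=90°, θ1=90°, θ2=180°]
3. rotate(0, -90) → [θ0=0°, θ1=90°, θ2=180°]
no 2-step plan works, so 3 is optimal.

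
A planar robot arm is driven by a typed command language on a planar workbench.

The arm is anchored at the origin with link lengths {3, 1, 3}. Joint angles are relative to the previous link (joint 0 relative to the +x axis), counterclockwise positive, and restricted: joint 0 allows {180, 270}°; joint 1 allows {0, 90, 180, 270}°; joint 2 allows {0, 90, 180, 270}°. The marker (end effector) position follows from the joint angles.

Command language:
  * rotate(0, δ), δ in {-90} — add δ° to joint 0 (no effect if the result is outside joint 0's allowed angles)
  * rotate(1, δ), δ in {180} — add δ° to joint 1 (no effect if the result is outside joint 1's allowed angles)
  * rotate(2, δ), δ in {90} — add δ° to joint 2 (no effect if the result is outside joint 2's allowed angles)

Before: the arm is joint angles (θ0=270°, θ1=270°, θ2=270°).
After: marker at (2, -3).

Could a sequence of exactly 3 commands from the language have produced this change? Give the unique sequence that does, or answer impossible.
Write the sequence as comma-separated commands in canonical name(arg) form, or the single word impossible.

t0: joint angles (θ0=270°, θ1=270°, θ2=270°)
1. rotate(2, 90) → joint angles (θ0=270°, θ1=270°, θ2=0°)
2. rotate(2, 90) → joint angles (θ0=270°, θ1=270°, θ2=90°)
3. rotate(2, 90) → joint angles (θ0=270°, θ1=270°, θ2=180°)
no other 3-command option fits: unique.

rotate(2, 90), rotate(2, 90), rotate(2, 90)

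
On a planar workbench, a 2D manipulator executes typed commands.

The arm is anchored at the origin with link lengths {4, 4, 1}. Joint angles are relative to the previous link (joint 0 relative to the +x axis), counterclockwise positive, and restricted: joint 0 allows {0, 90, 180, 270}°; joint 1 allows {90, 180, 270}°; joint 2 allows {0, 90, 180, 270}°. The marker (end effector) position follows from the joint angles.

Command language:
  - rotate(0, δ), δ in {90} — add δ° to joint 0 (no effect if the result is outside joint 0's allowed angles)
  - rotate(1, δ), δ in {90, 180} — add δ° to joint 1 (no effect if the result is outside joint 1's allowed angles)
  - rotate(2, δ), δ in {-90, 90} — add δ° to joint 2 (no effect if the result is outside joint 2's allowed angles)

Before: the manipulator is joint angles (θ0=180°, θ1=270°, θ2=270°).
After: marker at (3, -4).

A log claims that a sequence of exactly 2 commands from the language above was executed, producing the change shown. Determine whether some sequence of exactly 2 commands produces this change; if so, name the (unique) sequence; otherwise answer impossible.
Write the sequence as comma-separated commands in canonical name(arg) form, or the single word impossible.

rotate(0, 90), rotate(0, 90)

start: joint angles (θ0=180°, θ1=270°, θ2=270°)
[1] after rotate(0, 90): joint angles (θ0=270°, θ1=270°, θ2=270°)
[2] after rotate(0, 90): joint angles (θ0=0°, θ1=270°, θ2=270°)
all 25 alternatives checked — unique.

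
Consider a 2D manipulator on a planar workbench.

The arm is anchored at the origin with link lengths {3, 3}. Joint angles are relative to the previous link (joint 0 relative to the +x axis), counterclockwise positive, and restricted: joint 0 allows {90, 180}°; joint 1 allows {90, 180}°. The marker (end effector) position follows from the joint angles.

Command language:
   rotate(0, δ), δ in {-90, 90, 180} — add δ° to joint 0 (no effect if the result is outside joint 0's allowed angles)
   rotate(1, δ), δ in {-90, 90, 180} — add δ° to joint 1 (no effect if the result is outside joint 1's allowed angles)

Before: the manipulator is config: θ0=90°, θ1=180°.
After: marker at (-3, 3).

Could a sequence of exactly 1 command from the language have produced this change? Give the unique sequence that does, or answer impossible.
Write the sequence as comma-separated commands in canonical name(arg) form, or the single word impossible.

begin: config: θ0=90°, θ1=180°
t=1 rotate(1, -90) ⇒ config: θ0=90°, θ1=90°
no other 1-command option fits: unique.

rotate(1, -90)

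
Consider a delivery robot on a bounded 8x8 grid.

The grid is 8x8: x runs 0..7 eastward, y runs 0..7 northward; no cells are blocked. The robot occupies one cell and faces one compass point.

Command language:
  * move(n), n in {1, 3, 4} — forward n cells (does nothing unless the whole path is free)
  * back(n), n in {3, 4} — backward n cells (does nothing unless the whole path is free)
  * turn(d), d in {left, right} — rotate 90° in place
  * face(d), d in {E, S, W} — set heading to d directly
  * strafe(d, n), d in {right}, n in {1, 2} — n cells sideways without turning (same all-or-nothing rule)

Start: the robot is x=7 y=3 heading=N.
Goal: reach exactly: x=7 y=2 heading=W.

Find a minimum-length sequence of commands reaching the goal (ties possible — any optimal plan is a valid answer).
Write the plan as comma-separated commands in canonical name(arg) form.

face(E), strafe(right, 1), face(W)

begin: x=7 y=3 heading=N
1. face(E) → x=7 y=3 heading=E
2. strafe(right, 1) → x=7 y=2 heading=E
3. face(W) → x=7 y=2 heading=W
nothing shorter than 3 reaches the goal.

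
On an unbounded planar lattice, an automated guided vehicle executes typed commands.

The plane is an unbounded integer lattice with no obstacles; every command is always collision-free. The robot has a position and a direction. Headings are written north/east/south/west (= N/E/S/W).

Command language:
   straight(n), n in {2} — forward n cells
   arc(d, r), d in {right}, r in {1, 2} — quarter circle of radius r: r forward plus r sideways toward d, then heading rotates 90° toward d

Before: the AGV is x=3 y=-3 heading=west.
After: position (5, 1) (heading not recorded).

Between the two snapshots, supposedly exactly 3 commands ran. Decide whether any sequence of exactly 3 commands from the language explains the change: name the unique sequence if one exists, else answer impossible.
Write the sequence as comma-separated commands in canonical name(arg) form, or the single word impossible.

arc(right, 2), arc(right, 2), straight(2)

key: order matters: swapping arc(right, 2) and straight(2) lands elsewhere
initial: x=3 y=-3 heading=west
step 1 (arc(right, 2)): x=1 y=-1 heading=north
step 2 (arc(right, 2)): x=3 y=1 heading=east
step 3 (straight(2)): x=5 y=1 heading=east
no other 3-command option fits: unique.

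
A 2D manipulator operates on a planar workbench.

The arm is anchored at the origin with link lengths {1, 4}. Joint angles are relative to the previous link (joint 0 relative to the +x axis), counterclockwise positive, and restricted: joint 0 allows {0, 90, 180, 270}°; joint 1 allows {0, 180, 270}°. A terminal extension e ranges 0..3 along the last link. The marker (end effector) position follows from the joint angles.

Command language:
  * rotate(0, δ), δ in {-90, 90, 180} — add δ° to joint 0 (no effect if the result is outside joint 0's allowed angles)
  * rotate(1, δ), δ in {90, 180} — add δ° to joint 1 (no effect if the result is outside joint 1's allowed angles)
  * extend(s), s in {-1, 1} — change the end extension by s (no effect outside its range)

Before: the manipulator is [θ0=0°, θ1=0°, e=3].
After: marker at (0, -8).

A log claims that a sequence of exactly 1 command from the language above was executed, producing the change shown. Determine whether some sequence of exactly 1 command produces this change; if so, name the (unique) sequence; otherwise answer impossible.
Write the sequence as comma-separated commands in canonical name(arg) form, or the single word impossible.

begin: [θ0=0°, θ1=0°, e=3]
t=1 rotate(0, -90) ⇒ [θ0=270°, θ1=0°, e=3]
no rival 1-sequence matches.

rotate(0, -90)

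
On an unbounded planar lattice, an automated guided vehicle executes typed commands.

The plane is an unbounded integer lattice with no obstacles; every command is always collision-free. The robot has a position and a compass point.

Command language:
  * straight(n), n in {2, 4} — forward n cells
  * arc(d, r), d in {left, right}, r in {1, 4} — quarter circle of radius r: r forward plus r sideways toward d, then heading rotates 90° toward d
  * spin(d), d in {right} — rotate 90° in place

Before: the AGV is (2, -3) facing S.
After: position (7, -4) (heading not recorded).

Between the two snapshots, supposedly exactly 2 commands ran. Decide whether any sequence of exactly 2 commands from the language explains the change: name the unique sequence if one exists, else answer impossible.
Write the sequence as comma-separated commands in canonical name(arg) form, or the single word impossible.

key: running straight(4) before arc(left, 1) would end elsewhere — order is forced
start: (2, -3) facing S
t=1 arc(left, 1) ⇒ (3, -4) facing E
t=2 straight(4) ⇒ (7, -4) facing E
no rival 2-sequence matches.

arc(left, 1), straight(4)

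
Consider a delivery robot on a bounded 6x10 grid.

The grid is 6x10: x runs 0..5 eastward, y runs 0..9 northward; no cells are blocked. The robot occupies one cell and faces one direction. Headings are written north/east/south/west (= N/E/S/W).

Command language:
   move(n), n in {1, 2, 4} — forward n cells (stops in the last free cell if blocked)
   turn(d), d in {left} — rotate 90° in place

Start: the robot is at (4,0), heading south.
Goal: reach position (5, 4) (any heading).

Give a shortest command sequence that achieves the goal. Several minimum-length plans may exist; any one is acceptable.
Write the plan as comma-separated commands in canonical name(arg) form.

turn(left), move(2), turn(left), move(4)

from: at (4,0), heading south
[1] after turn(left): at (4,0), heading east
[2] after move(2): at (5,0), heading east
[3] after turn(left): at (5,0), heading north
[4] after move(4): at (5,4), heading north
no 3-step plan works, so 4 is optimal.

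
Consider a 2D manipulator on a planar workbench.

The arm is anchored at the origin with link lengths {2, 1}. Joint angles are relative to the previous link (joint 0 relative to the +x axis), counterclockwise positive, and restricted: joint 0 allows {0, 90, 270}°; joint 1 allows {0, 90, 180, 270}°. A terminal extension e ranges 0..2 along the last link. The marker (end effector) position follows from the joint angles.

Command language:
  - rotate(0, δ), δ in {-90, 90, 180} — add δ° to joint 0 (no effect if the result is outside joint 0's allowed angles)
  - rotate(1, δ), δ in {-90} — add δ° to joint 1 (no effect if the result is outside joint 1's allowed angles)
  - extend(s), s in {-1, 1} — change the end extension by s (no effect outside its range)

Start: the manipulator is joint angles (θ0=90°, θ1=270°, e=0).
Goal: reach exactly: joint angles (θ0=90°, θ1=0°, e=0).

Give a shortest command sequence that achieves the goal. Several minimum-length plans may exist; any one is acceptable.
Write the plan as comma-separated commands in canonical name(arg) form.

initial: joint angles (θ0=90°, θ1=270°, e=0)
t=1 rotate(1, -90) ⇒ joint angles (θ0=90°, θ1=180°, e=0)
t=2 rotate(1, -90) ⇒ joint angles (θ0=90°, θ1=90°, e=0)
t=3 rotate(1, -90) ⇒ joint angles (θ0=90°, θ1=0°, e=0)
shorter routes all fall short; 3 is best.

rotate(1, -90), rotate(1, -90), rotate(1, -90)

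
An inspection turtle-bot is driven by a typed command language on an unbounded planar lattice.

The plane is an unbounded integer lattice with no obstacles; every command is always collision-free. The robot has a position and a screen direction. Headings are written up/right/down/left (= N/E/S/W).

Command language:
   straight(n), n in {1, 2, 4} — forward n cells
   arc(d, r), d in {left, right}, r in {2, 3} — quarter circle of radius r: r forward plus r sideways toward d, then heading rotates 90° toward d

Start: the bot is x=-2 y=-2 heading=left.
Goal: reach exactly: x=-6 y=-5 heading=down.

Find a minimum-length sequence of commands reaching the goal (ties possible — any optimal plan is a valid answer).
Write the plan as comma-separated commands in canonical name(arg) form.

t0: x=-2 y=-2 heading=left
1. straight(1) → x=-3 y=-2 heading=left
2. arc(left, 3) → x=-6 y=-5 heading=down
shorter routes all fall short; 2 is best.

straight(1), arc(left, 3)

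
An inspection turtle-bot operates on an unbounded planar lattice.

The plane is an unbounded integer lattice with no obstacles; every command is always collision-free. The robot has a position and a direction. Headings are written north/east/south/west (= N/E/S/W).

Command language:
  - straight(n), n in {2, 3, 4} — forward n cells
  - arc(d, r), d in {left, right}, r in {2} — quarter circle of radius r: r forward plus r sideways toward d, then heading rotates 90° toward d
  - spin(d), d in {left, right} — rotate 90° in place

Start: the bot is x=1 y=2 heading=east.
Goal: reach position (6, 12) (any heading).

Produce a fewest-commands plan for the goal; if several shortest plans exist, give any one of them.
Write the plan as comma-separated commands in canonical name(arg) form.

straight(3), arc(left, 2), straight(4), straight(4)

begin: x=1 y=2 heading=east
[1] after straight(3): x=4 y=2 heading=east
[2] after arc(left, 2): x=6 y=4 heading=north
[3] after straight(4): x=6 y=8 heading=north
[4] after straight(4): x=6 y=12 heading=north
minimal: 4 command(s), checked below 4.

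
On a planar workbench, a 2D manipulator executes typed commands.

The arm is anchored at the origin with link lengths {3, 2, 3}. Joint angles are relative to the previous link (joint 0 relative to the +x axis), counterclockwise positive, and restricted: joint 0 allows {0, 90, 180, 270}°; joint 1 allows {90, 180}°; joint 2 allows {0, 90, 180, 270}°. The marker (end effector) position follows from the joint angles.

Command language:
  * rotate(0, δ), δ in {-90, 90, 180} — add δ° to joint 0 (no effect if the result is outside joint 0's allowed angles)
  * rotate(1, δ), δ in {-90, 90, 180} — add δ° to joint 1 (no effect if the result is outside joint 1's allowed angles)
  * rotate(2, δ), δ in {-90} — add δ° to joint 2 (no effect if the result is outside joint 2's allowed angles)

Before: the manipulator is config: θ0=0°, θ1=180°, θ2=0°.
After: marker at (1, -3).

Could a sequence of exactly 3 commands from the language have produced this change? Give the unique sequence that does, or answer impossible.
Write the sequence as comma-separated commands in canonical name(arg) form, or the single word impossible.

rotate(2, -90), rotate(2, -90), rotate(2, -90)

t0: config: θ0=0°, θ1=180°, θ2=0°
1. rotate(2, -90) → config: θ0=0°, θ1=180°, θ2=270°
2. rotate(2, -90) → config: θ0=0°, θ1=180°, θ2=180°
3. rotate(2, -90) → config: θ0=0°, θ1=180°, θ2=90°
all 343 alternatives checked — unique.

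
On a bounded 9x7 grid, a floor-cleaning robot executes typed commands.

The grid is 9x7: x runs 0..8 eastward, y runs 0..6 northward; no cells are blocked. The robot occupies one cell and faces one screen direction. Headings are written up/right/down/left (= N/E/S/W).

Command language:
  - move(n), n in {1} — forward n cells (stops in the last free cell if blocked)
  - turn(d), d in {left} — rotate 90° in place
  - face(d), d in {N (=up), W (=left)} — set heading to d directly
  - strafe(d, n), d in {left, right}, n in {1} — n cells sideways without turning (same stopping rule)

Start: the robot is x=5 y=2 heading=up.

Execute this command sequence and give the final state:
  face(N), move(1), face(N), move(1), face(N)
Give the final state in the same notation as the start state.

from: x=5 y=2 heading=up
[1] after face(N): x=5 y=2 heading=up
[2] after move(1): x=5 y=3 heading=up
[3] after face(N): x=5 y=3 heading=up
[4] after move(1): x=5 y=4 heading=up
[5] after face(N): x=5 y=4 heading=up

x=5 y=4 heading=up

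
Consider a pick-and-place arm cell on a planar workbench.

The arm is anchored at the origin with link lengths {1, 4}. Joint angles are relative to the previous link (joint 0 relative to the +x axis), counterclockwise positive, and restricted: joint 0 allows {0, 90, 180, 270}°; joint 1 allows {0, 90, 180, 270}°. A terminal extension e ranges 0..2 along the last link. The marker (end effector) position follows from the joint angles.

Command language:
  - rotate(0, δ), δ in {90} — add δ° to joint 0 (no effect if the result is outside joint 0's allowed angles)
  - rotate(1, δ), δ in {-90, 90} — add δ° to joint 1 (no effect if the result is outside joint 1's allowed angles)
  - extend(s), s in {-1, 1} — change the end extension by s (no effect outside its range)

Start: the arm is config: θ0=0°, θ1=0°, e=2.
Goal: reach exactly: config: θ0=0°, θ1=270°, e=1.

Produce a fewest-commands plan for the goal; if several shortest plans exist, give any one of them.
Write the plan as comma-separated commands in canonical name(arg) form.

extend(-1), rotate(1, -90)

initial: config: θ0=0°, θ1=0°, e=2
t=1 extend(-1) ⇒ config: θ0=0°, θ1=0°, e=1
t=2 rotate(1, -90) ⇒ config: θ0=0°, θ1=270°, e=1
shorter routes all fall short; 2 is best.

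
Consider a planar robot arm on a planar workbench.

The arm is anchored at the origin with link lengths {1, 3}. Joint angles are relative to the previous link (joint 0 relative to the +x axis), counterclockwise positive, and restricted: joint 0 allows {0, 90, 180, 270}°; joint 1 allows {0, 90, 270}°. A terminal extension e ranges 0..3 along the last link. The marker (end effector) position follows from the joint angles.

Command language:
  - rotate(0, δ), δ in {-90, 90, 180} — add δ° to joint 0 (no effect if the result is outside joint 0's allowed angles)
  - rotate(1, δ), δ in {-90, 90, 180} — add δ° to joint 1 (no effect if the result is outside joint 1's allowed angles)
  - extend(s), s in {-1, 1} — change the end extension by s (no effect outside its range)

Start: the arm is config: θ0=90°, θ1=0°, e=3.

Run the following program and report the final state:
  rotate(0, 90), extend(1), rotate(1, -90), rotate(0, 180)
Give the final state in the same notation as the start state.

config: θ0=0°, θ1=270°, e=3

t0: config: θ0=90°, θ1=0°, e=3
t=1 rotate(0, 90) ⇒ config: θ0=180°, θ1=0°, e=3
t=2 extend(1) ⇒ config: θ0=180°, θ1=0°, e=3
t=3 rotate(1, -90) ⇒ config: θ0=180°, θ1=270°, e=3
t=4 rotate(0, 180) ⇒ config: θ0=0°, θ1=270°, e=3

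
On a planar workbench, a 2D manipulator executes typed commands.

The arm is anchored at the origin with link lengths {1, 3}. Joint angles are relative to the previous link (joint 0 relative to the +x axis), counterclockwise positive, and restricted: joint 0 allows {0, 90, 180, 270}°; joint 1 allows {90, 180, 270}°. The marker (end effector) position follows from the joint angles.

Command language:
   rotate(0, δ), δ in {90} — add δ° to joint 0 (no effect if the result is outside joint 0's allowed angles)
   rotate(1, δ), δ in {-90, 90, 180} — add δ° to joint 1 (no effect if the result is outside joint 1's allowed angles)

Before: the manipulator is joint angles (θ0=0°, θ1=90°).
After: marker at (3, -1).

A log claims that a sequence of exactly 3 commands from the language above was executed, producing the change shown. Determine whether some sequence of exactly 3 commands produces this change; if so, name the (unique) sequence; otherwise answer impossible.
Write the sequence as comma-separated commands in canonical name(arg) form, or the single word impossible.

rotate(0, 90), rotate(0, 90), rotate(0, 90)

initial: joint angles (θ0=0°, θ1=90°)
t=1 rotate(0, 90) ⇒ joint angles (θ0=90°, θ1=90°)
t=2 rotate(0, 90) ⇒ joint angles (θ0=180°, θ1=90°)
t=3 rotate(0, 90) ⇒ joint angles (θ0=270°, θ1=90°)
no other 3-command option fits: unique.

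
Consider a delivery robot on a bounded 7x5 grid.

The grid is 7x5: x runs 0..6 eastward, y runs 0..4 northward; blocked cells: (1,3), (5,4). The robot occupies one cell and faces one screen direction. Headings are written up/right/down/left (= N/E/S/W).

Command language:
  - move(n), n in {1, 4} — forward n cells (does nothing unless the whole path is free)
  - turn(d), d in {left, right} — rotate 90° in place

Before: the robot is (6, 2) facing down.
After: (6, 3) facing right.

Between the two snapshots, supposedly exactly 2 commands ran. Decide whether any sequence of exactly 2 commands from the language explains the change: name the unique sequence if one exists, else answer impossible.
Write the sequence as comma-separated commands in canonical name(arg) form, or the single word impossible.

every 2-command combo misses the target.

impossible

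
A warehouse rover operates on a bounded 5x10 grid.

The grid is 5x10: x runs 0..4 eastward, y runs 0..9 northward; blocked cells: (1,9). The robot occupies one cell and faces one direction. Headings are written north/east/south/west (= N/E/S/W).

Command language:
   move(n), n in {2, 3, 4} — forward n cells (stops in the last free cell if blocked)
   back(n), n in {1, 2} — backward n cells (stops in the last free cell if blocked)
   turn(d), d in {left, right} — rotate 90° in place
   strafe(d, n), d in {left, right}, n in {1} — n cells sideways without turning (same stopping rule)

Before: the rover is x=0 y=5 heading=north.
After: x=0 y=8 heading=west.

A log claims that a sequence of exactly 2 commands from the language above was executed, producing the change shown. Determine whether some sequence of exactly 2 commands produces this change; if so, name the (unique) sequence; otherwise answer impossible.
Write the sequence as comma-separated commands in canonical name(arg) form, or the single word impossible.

move(3), turn(left)

key: position moved to (0,8) AND the heading swung to W — translation plus rotation needed
start: x=0 y=5 heading=north
step 1 (move(3)): x=0 y=8 heading=north
step 2 (turn(left)): x=0 y=8 heading=west
no other 2-command option fits: unique.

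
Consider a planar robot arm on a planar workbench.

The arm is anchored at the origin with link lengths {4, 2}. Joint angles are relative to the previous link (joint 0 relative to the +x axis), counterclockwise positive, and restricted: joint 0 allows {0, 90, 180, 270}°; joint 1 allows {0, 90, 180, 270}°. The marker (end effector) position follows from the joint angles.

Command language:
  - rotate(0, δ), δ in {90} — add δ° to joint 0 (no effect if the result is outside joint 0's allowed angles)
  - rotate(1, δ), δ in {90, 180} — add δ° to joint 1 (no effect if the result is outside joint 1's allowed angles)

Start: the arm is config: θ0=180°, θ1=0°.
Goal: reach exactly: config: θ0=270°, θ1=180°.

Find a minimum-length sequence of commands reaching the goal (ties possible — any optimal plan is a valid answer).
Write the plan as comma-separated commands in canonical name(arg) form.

rotate(1, 180), rotate(0, 90)

t0: config: θ0=180°, θ1=0°
[1] after rotate(1, 180): config: θ0=180°, θ1=180°
[2] after rotate(0, 90): config: θ0=270°, θ1=180°
no 1-step plan works, so 2 is optimal.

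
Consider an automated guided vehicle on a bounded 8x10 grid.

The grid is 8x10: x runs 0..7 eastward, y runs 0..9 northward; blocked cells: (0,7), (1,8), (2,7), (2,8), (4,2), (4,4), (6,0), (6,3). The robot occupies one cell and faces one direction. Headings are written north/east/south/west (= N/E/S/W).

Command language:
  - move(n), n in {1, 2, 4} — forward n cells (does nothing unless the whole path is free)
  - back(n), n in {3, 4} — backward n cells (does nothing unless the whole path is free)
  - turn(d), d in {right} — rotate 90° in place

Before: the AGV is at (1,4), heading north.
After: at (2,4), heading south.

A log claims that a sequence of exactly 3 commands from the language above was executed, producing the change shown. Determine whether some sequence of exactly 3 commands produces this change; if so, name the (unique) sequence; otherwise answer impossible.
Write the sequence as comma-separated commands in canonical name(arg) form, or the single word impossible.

key: position moved to (2,4) AND the heading swung to S — translation plus rotation needed
from: at (1,4), heading north
1. turn(right) → at (1,4), heading east
2. move(1) → at (2,4), heading east
3. turn(right) → at (2,4), heading south
uniquely the one of 216 3-step routes that fits.

turn(right), move(1), turn(right)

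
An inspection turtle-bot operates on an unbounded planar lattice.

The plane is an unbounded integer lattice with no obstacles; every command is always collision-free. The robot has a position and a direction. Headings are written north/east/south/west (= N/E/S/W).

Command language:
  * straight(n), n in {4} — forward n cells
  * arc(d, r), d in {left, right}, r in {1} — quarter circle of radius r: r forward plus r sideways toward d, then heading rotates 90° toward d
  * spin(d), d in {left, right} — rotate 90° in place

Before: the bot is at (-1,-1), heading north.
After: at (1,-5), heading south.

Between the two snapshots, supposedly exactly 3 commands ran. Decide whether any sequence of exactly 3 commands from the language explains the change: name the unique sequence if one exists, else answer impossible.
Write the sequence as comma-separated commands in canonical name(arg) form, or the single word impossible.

arc(right, 1), arc(right, 1), straight(4)

key: running straight(4) before arc(right, 1) would end elsewhere — order is forced
t0: at (-1,-1), heading north
[1] after arc(right, 1): at (0,0), heading east
[2] after arc(right, 1): at (1,-1), heading south
[3] after straight(4): at (1,-5), heading south
no other 3-command option fits: unique.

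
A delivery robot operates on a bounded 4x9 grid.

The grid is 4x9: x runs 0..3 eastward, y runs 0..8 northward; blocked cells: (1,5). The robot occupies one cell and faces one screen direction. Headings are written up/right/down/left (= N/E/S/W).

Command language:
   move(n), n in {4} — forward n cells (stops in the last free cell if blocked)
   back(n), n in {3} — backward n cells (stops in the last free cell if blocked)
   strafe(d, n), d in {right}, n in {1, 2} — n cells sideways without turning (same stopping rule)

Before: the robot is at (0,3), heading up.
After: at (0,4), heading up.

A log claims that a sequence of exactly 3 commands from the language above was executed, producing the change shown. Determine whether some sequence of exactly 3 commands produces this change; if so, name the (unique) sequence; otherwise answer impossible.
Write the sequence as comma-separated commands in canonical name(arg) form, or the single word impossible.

back(3), back(3), move(4)

key: heading stays N — no command in the sequence turns
start: at (0,3), heading up
t=1 back(3) ⇒ at (0,0), heading up
t=2 back(3) ⇒ at (0,0), heading up
t=3 move(4) ⇒ at (0,4), heading up
no other 3-command option fits: unique.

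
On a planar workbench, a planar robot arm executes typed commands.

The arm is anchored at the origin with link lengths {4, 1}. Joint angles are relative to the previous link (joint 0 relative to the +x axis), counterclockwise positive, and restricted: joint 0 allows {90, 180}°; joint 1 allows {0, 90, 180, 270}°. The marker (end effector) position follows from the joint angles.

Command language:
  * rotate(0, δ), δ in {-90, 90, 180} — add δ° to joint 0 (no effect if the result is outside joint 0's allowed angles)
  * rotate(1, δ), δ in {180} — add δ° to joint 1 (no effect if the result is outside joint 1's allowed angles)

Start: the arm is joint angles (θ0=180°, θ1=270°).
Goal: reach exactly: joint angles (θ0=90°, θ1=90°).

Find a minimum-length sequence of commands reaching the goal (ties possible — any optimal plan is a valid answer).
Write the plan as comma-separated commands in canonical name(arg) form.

rotate(0, -90), rotate(1, 180)

begin: joint angles (θ0=180°, θ1=270°)
t=1 rotate(0, -90) ⇒ joint angles (θ0=90°, θ1=270°)
t=2 rotate(1, 180) ⇒ joint angles (θ0=90°, θ1=90°)
nothing shorter than 2 reaches the goal.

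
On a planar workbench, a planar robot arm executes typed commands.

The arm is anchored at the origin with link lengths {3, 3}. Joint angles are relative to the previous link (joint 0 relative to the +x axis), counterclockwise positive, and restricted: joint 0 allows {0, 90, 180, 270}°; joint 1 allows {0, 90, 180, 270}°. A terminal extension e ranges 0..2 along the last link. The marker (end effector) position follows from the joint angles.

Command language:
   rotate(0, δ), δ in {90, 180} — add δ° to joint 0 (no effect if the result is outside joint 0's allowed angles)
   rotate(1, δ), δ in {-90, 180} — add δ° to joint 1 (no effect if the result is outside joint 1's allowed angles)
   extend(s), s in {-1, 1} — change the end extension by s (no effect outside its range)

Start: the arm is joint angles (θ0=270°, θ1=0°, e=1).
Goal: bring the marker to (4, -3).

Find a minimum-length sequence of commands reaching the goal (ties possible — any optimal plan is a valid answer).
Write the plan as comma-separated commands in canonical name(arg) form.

initial: joint angles (θ0=270°, θ1=0°, e=1)
step 1 (rotate(1, -90)): joint angles (θ0=270°, θ1=270°, e=1)
step 2 (rotate(1, 180)): joint angles (θ0=270°, θ1=90°, e=1)
no 1-step plan works, so 2 is optimal.

rotate(1, -90), rotate(1, 180)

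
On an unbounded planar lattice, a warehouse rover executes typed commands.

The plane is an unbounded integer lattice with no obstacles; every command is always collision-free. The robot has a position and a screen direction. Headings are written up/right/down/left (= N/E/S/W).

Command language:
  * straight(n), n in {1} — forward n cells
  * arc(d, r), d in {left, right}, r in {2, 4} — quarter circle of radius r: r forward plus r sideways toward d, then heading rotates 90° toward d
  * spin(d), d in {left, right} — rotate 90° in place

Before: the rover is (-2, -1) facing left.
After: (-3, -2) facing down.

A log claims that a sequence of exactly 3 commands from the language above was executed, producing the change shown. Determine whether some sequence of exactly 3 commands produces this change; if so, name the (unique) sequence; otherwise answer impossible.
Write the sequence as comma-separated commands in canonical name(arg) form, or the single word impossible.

straight(1), spin(left), straight(1)

key: cell and facing (now S) both changed — the 3 commands mix motion and turning
t0: (-2, -1) facing left
step 1 (straight(1)): (-3, -1) facing left
step 2 (spin(left)): (-3, -1) facing down
step 3 (straight(1)): (-3, -2) facing down
no rival 3-sequence matches.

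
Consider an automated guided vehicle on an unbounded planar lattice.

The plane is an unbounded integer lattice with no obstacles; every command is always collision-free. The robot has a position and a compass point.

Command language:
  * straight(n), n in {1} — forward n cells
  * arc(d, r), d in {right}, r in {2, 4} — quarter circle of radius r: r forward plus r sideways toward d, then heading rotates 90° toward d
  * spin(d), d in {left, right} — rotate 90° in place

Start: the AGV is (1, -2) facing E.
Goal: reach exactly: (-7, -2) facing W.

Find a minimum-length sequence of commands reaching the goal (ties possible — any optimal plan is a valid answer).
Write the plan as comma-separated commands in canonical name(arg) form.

start: (1, -2) facing E
1. spin(right) → (1, -2) facing S
2. arc(right, 4) → (-3, -6) facing W
3. arc(right, 4) → (-7, -2) facing N
4. spin(left) → (-7, -2) facing W
minimal: 4 command(s), checked below 4.

spin(right), arc(right, 4), arc(right, 4), spin(left)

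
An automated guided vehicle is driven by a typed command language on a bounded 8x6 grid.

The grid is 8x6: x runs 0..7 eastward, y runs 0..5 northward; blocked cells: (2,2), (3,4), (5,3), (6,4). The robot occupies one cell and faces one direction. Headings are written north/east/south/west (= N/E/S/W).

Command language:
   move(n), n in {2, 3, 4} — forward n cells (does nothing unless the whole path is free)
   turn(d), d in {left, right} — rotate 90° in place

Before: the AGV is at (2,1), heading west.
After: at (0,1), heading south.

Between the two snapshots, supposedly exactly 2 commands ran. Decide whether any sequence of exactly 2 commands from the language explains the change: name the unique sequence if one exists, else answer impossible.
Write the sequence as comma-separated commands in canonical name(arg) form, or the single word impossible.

key: running turn(left) before move(2) would end elsewhere — order is forced
t0: at (2,1), heading west
t=1 move(2) ⇒ at (0,1), heading west
t=2 turn(left) ⇒ at (0,1), heading south
no rival 2-sequence matches.

move(2), turn(left)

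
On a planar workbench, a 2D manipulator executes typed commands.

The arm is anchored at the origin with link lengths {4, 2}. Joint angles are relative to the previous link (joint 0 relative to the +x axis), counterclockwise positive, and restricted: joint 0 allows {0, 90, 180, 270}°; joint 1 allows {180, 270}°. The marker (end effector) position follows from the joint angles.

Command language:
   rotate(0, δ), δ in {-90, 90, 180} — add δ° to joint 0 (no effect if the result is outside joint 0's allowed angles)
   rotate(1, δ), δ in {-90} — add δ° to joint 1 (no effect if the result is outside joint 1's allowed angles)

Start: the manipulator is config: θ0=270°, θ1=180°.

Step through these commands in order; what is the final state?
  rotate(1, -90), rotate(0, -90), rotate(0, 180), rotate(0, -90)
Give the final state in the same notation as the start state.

t0: config: θ0=270°, θ1=180°
t=1 rotate(1, -90) ⇒ config: θ0=270°, θ1=180°
t=2 rotate(0, -90) ⇒ config: θ0=180°, θ1=180°
t=3 rotate(0, 180) ⇒ config: θ0=0°, θ1=180°
t=4 rotate(0, -90) ⇒ config: θ0=270°, θ1=180°

config: θ0=270°, θ1=180°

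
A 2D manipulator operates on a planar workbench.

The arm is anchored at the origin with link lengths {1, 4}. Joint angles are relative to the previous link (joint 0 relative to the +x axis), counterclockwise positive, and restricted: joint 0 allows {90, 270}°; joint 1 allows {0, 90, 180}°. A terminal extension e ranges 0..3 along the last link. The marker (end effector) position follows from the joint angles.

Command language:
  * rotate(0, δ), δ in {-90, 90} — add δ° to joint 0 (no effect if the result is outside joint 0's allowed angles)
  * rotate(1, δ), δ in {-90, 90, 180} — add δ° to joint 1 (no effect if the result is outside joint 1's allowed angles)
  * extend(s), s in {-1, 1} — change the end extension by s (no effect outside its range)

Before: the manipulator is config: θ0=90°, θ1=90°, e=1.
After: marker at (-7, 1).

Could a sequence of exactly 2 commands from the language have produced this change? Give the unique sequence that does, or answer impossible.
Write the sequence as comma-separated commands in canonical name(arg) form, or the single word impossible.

t0: config: θ0=90°, θ1=90°, e=1
t=1 extend(1) ⇒ config: θ0=90°, θ1=90°, e=2
t=2 extend(1) ⇒ config: θ0=90°, θ1=90°, e=3
all 49 alternatives checked — unique.

extend(1), extend(1)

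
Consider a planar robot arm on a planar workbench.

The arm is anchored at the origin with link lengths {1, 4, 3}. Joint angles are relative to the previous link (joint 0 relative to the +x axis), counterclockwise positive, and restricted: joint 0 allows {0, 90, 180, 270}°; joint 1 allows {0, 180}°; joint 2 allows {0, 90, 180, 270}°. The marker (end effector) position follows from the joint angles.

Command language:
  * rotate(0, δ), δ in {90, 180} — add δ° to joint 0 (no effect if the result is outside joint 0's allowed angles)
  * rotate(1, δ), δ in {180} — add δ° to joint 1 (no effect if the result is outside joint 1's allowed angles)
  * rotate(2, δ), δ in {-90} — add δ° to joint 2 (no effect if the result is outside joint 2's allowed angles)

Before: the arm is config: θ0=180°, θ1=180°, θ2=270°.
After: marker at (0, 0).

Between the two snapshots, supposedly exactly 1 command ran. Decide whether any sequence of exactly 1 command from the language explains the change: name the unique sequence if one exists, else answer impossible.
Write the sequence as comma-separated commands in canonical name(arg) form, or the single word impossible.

rotate(2, -90)

t0: config: θ0=180°, θ1=180°, θ2=270°
step 1 (rotate(2, -90)): config: θ0=180°, θ1=180°, θ2=180°
all 4 alternatives checked — unique.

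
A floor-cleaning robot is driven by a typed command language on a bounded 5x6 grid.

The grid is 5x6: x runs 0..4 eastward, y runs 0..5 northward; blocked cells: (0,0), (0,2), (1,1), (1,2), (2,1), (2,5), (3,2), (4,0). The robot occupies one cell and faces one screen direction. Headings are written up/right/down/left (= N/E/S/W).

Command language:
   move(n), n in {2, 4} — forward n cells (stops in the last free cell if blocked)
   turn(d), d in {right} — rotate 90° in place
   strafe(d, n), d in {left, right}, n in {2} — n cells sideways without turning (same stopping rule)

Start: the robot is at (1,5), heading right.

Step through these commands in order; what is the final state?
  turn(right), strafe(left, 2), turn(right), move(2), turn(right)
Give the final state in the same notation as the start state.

at (0,5), heading up

start: at (1,5), heading right
step 1 (turn(right)): at (1,5), heading down
step 2 (strafe(left, 2)): at (1,5), heading down
step 3 (turn(right)): at (1,5), heading left
step 4 (move(2)): at (0,5), heading left
step 5 (turn(right)): at (0,5), heading up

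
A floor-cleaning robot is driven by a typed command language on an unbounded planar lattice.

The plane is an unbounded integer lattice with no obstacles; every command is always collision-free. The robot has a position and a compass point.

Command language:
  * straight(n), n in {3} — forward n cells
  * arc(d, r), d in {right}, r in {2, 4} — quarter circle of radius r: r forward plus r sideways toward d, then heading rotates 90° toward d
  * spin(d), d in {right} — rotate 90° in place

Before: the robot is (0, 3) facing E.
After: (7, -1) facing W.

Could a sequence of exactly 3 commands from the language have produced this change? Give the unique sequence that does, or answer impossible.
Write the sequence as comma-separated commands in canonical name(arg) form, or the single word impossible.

straight(3), arc(right, 4), spin(right)

key: running spin(right) before straight(3) would end elsewhere — order is forced
start: (0, 3) facing E
t=1 straight(3) ⇒ (3, 3) facing E
t=2 arc(right, 4) ⇒ (7, -1) facing S
t=3 spin(right) ⇒ (7, -1) facing W
no other 3-command option fits: unique.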